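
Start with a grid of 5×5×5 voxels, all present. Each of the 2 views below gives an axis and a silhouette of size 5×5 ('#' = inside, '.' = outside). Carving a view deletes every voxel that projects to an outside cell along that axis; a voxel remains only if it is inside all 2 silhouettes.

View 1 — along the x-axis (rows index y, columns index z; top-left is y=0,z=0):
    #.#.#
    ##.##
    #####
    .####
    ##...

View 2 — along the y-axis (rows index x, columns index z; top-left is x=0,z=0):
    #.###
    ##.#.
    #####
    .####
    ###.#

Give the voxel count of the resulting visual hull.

|visual hull| = 72

start: 5×5×5 = 125 voxels
carve view 1 (along x, YZ-mask fill 18/25): 90 voxels remain
carve view 2 (along y, XZ-mask fill 20/25): 72 voxels remain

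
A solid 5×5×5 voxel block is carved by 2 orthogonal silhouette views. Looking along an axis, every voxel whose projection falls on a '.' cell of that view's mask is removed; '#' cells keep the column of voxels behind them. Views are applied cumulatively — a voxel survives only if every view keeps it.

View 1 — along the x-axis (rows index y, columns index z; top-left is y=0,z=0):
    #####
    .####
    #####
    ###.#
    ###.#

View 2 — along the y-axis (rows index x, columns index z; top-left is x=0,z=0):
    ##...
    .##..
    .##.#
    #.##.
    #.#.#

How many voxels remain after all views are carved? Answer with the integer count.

full grid |V| = 125
V1 x: intersect with YZ mask (22 set) -- 110 left
V2 y: intersect with XZ mask (13 set) -- 60 left

voxel count = 60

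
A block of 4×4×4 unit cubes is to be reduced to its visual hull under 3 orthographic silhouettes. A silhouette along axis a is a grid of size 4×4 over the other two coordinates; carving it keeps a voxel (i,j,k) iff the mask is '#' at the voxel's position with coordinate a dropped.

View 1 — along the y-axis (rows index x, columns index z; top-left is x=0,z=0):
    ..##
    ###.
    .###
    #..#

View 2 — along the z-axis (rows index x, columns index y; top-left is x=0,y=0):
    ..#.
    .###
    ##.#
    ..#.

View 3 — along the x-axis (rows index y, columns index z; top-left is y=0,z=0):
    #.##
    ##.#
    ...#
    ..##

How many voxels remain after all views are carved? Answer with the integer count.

initial block: 4^3 = 64
after view 1 [y-axis, 10 of 16 cells solid] → remaining = 40
after view 2 [z-axis, 8 of 16 cells solid] → remaining = 22
after view 3 [x-axis, 9 of 16 cells solid] → remaining = 11

voxel count = 11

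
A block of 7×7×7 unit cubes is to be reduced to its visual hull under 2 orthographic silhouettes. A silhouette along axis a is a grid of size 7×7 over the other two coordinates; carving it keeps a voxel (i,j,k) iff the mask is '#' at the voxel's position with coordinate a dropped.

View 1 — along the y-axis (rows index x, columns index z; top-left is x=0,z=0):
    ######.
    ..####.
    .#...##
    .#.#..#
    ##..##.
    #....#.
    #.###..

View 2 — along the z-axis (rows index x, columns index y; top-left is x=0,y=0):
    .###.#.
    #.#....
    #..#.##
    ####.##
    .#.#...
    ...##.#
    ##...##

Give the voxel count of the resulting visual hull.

voxel count = 92

start: 7×7×7 = 343 voxels
V1 y: intersect with XZ mask (26 set) -- 182 left
V2 z: intersect with XY mask (25 set) -- 92 left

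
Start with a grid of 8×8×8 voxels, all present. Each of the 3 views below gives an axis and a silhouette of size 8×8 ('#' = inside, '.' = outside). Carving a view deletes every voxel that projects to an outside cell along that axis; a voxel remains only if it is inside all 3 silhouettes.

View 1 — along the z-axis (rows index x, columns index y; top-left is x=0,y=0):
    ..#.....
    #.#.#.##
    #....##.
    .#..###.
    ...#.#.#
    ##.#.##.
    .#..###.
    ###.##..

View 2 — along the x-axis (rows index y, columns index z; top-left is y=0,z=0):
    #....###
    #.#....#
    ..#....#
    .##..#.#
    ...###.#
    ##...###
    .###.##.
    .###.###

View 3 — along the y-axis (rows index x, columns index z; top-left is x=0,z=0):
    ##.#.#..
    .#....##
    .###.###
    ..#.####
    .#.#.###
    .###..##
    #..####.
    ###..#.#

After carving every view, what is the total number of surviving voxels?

initial block: 8^3 = 512
[1] z-view keeps 30 columns → grid now 240
[2] x-view keeps 33 columns → grid now 125
[3] y-view keeps 38 columns → grid now 82

|visual hull| = 82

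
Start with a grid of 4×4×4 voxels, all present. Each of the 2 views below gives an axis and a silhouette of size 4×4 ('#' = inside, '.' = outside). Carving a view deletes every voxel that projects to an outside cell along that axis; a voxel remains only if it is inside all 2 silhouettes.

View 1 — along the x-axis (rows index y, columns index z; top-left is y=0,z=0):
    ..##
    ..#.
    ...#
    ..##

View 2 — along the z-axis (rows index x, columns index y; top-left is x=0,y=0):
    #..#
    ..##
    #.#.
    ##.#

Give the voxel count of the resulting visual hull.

|visual hull| = 15

before carving: 64 voxels (4×4×4)
  1. axis=0 (YZ plane), |mask|=6  ⇒  voxels=24
  2. axis=2 (XY plane), |mask|=9  ⇒  voxels=15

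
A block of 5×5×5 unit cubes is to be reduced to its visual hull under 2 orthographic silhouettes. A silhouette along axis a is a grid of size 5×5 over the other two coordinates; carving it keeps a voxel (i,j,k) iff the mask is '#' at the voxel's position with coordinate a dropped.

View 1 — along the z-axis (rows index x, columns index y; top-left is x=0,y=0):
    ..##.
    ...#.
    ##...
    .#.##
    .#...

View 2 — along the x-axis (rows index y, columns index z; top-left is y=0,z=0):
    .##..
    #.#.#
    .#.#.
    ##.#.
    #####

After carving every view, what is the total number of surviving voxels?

27 voxels

start: 5×5×5 = 125 voxels
[1] z-view keeps 9 columns → grid now 45
[2] x-view keeps 15 columns → grid now 27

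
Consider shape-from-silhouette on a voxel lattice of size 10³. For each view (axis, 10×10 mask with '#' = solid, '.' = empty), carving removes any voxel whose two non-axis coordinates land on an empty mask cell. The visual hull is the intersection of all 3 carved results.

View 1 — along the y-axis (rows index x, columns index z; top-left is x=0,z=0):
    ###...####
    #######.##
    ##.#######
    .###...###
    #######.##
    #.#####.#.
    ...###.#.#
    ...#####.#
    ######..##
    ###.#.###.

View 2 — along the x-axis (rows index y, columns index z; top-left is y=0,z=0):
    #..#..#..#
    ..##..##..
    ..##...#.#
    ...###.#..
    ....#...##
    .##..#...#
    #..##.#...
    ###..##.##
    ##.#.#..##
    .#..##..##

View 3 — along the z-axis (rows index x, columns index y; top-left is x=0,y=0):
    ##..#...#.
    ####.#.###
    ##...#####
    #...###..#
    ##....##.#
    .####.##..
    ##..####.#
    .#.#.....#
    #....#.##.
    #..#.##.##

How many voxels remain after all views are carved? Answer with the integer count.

190 voxels

start: 10×10×10 = 1000 voxels
V1 y: intersect with XZ mask (73 set) -- 730 left
V2 x: intersect with YZ mask (45 set) -- 333 left
V3 z: intersect with XY mask (55 set) -- 190 left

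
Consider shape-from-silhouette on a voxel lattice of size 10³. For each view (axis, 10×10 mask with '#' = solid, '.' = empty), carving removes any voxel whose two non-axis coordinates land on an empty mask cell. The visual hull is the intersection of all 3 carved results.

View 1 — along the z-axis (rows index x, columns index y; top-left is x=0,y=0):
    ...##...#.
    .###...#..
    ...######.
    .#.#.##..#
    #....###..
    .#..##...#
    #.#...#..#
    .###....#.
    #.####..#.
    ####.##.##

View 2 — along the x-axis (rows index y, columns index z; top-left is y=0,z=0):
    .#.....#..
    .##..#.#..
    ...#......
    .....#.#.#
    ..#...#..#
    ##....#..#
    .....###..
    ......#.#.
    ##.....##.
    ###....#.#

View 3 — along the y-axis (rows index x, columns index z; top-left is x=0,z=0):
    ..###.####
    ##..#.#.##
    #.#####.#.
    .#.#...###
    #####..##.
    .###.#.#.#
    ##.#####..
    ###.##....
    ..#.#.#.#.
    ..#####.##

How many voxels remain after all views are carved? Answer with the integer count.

start: 10×10×10 = 1000 voxels
V1 z: intersect with XY mask (48 set) -- 480 left
V2 x: intersect with YZ mask (31 set) -- 151 left
V3 y: intersect with XZ mask (61 set) -- 81 left

81 voxels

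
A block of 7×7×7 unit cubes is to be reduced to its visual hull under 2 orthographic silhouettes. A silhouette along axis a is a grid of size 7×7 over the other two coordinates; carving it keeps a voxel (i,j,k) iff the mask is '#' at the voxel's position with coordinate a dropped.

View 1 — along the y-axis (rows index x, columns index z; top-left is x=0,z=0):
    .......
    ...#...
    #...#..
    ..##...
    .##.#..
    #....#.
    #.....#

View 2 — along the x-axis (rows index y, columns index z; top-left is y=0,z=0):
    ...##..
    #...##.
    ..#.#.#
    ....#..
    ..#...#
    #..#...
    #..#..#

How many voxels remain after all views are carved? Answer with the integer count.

voxel count = 31

start: 7×7×7 = 343 voxels
step 1: project along y, AND mask (12/49) → |grid| = 84
step 2: project along x, AND mask (16/49) → |grid| = 31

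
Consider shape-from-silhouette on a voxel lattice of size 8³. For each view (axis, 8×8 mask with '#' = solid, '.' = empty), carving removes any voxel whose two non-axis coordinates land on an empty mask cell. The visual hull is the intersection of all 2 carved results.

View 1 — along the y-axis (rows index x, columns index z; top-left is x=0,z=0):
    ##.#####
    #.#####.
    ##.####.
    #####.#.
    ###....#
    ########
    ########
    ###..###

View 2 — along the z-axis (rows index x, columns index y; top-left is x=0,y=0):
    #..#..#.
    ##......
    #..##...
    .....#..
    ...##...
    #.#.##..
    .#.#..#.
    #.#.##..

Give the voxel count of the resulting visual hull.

145 voxels

initial block: 8^3 = 512
after view 1 [y-axis, 51 of 64 cells solid] → remaining = 408
after view 2 [z-axis, 22 of 64 cells solid] → remaining = 145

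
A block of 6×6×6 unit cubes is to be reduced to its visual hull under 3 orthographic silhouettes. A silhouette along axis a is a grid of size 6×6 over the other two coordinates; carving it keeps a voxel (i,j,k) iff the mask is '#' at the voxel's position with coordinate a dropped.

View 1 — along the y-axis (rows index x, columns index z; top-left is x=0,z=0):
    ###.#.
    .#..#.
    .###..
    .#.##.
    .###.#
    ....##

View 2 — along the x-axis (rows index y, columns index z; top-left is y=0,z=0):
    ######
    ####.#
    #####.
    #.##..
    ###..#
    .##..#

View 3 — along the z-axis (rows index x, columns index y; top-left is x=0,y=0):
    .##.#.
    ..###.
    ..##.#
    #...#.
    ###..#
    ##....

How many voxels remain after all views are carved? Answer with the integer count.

41 voxels

before carving: 216 voxels (6×6×6)
[1] y-view keeps 18 columns → grid now 108
[2] x-view keeps 26 columns → grid now 76
[3] z-view keeps 17 columns → grid now 41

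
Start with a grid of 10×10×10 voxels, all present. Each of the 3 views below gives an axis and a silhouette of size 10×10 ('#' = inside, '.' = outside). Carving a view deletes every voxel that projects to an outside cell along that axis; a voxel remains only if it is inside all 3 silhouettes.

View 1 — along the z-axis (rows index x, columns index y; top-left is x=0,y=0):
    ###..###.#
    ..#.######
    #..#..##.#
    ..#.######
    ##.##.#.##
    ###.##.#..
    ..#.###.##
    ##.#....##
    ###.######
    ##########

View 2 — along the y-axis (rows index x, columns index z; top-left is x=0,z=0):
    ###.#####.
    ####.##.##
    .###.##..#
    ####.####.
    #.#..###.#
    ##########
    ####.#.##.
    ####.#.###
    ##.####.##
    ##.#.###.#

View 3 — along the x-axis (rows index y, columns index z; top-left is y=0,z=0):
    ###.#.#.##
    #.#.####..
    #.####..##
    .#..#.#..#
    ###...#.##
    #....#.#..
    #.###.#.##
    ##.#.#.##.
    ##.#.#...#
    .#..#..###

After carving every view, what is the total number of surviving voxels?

full grid |V| = 1000
after view 1 [z-axis, 69 of 100 cells solid] → remaining = 690
after view 2 [y-axis, 76 of 100 cells solid] → remaining = 524
after view 3 [x-axis, 56 of 100 cells solid] → remaining = 298

voxel count = 298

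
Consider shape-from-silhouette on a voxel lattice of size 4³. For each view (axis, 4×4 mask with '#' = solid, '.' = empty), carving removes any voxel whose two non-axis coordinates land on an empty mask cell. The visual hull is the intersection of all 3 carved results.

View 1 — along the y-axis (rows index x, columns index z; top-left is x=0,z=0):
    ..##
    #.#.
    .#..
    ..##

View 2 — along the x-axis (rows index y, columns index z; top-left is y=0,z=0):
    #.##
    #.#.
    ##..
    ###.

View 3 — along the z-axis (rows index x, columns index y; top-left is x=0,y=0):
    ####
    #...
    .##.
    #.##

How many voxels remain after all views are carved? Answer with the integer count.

before carving: 64 voxels (4×4×4)
carve view 1 (along y, XZ-mask fill 7/16): 28 voxels remain
carve view 2 (along x, YZ-mask fill 10/16): 17 voxels remain
carve view 3 (along z, XY-mask fill 10/16): 10 voxels remain

|visual hull| = 10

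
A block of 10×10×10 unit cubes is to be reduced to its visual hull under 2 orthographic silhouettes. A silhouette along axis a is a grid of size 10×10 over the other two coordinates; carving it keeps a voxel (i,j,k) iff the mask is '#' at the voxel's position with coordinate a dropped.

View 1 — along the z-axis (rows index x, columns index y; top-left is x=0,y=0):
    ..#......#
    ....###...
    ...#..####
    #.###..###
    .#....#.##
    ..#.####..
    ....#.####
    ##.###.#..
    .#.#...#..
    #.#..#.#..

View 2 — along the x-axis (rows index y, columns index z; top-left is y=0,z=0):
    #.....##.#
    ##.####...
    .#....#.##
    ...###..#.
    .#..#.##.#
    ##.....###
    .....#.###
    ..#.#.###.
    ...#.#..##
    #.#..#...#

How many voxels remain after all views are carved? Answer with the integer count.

|visual hull| = 198

full grid |V| = 1000
  1. axis=2 (XY plane), |mask|=44  ⇒  voxels=440
  2. axis=0 (YZ plane), |mask|=45  ⇒  voxels=198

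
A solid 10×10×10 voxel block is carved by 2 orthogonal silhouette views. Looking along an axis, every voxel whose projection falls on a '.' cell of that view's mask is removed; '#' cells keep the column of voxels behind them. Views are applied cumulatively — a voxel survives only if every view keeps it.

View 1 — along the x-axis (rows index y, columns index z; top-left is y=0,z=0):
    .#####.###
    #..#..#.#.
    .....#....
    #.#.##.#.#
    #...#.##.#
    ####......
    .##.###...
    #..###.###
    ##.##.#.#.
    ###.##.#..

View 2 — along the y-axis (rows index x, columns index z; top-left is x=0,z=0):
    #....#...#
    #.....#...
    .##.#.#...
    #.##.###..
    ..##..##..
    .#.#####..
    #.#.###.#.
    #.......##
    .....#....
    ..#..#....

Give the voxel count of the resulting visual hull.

before carving: 1000 voxels (10×10×10)
carve view 1 (along x, YZ-mask fill 52/100): 520 voxels remain
carve view 2 (along y, XZ-mask fill 37/100): 197 voxels remain

remaining voxels: 197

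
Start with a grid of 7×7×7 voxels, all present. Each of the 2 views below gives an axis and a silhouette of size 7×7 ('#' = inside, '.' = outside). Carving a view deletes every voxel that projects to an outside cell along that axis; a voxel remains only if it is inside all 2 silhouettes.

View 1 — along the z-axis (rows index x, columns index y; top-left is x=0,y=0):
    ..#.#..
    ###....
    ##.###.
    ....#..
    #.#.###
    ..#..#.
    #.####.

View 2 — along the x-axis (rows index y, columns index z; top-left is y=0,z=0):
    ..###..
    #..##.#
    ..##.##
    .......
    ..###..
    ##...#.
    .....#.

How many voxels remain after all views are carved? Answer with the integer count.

68 voxels

start: 7×7×7 = 343 voxels
after view 1 [z-axis, 23 of 49 cells solid] → remaining = 161
after view 2 [x-axis, 18 of 49 cells solid] → remaining = 68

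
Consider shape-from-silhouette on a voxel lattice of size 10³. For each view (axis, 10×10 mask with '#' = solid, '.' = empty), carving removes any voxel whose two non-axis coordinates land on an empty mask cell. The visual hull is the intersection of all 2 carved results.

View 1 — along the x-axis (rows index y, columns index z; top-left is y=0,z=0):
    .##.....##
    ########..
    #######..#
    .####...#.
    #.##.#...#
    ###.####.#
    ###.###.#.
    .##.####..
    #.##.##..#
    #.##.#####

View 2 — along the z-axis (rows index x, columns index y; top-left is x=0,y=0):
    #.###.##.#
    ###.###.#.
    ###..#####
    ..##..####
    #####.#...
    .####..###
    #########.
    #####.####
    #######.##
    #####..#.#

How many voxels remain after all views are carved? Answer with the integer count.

|visual hull| = 484

before carving: 1000 voxels (10×10×10)
step 1: project along x, AND mask (65/100) → |grid| = 650
step 2: project along z, AND mask (75/100) → |grid| = 484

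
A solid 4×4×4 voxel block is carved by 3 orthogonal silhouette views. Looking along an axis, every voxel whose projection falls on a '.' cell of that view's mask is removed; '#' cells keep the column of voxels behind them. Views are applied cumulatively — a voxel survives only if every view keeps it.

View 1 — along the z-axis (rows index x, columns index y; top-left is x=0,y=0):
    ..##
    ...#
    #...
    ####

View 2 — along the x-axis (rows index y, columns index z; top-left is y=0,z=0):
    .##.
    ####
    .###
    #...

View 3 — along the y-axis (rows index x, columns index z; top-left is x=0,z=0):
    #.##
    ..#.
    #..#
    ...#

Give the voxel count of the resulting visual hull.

start: 4×4×4 = 64 voxels
step 1: project along z, AND mask (8/16) → |grid| = 32
step 2: project along x, AND mask (10/16) → |grid| = 17
step 3: project along y, AND mask (7/16) → |grid| = 5

remaining voxels: 5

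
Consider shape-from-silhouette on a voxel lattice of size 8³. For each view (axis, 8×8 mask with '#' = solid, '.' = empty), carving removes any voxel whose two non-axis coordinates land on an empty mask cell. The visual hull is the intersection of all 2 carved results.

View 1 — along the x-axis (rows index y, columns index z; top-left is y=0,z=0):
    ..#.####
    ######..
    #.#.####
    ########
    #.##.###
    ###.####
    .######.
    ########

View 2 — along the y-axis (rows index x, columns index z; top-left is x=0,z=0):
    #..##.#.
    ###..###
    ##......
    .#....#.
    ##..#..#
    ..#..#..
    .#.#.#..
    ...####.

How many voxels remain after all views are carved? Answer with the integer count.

start: 8×8×8 = 512 voxels
  1. axis=0 (YZ plane), |mask|=52  ⇒  voxels=416
  2. axis=1 (XZ plane), |mask|=27  ⇒  voxels=173

173 voxels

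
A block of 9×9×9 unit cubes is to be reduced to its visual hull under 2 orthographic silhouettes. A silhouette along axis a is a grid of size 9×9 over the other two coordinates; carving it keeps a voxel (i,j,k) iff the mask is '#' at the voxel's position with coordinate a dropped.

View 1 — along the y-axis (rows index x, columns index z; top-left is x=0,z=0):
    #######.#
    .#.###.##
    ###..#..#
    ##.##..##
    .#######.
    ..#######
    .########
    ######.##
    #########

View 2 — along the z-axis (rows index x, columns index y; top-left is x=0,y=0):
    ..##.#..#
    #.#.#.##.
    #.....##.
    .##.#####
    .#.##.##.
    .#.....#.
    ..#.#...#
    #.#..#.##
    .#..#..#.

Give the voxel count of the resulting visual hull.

start: 9×9×9 = 729 voxels
  1. axis=1 (XZ plane), |mask|=64  ⇒  voxels=576
  2. axis=2 (XY plane), |mask|=37  ⇒  voxels=259

259 voxels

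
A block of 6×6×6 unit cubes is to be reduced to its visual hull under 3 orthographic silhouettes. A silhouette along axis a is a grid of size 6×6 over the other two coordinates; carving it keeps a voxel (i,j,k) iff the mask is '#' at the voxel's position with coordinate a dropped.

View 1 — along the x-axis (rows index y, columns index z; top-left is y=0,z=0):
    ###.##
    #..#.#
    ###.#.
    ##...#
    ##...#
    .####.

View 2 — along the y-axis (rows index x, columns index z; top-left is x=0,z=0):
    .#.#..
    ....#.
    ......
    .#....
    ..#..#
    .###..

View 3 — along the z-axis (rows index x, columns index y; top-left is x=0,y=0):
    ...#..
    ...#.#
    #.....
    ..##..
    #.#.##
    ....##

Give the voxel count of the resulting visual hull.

remaining voxels: 13

start: 6×6×6 = 216 voxels
carve view 1 (along x, YZ-mask fill 22/36): 132 voxels remain
carve view 2 (along y, XZ-mask fill 9/36): 32 voxels remain
carve view 3 (along z, XY-mask fill 12/36): 13 voxels remain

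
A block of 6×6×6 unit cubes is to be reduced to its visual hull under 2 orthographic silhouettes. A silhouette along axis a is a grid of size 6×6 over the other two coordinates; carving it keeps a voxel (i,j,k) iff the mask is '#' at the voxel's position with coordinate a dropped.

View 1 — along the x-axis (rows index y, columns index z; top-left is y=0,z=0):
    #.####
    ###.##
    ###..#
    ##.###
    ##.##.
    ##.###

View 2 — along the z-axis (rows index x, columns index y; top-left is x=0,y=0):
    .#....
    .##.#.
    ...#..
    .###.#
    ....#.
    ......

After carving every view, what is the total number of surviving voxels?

voxel count = 46

initial block: 6^3 = 216
carve view 1 (along x, YZ-mask fill 28/36): 168 voxels remain
carve view 2 (along z, XY-mask fill 10/36): 46 voxels remain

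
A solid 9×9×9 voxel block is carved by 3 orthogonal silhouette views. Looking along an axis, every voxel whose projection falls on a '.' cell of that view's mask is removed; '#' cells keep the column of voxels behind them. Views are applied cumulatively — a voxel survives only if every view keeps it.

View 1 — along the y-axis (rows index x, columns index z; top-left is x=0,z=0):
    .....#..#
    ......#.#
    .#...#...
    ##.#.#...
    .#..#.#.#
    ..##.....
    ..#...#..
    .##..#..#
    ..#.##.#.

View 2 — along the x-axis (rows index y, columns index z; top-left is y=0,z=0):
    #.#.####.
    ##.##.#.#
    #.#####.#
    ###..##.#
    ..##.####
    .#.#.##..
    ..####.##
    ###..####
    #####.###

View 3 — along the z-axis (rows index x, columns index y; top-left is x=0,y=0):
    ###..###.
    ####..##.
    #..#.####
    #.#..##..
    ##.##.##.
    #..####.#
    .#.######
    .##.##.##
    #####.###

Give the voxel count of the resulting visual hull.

initial block: 9^3 = 729
  1. axis=1 (XZ plane), |mask|=26  ⇒  voxels=234
  2. axis=0 (YZ plane), |mask|=56  ⇒  voxels=168
  3. axis=2 (XY plane), |mask|=55  ⇒  voxels=114

remaining voxels: 114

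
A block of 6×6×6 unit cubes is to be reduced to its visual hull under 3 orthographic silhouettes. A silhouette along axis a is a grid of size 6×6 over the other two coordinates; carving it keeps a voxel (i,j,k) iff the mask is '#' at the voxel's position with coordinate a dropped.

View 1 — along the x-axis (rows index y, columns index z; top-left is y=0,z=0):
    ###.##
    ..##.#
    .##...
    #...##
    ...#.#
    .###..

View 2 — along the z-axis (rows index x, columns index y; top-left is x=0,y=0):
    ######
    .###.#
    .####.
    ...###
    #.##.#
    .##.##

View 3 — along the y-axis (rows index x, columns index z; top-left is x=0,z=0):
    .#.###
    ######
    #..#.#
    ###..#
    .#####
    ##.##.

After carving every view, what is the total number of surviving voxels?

start: 6×6×6 = 216 voxels
carve view 1 (along x, YZ-mask fill 18/36): 108 voxels remain
carve view 2 (along z, XY-mask fill 25/36): 70 voxels remain
carve view 3 (along y, XZ-mask fill 26/36): 50 voxels remain

remaining voxels: 50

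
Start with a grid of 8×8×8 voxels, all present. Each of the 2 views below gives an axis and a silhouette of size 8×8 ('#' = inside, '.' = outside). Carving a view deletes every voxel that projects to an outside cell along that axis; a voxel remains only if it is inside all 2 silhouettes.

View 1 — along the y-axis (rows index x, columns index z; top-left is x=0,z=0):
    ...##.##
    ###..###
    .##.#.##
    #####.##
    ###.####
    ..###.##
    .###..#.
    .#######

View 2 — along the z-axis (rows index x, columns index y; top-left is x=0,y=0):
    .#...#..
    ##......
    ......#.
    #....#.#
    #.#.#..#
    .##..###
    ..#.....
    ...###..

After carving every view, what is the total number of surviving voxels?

voxel count = 124

start: 8×8×8 = 512 voxels
after view 1 [y-axis, 45 of 64 cells solid] → remaining = 360
after view 2 [z-axis, 21 of 64 cells solid] → remaining = 124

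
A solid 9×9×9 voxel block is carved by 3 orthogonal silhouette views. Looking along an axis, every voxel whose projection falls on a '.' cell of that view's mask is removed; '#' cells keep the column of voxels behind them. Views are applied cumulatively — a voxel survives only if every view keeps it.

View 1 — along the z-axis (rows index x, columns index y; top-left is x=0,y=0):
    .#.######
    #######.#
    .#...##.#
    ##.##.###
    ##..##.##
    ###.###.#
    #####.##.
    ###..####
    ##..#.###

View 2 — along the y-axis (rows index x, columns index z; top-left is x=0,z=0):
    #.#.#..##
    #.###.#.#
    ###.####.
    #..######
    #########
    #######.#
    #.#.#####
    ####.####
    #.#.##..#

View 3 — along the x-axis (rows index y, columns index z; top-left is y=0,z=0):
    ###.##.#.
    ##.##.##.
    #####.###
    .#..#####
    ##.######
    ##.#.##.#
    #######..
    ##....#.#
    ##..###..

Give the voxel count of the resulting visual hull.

remaining voxels: 272

initial block: 9^3 = 729
after view 1 [z-axis, 59 of 81 cells solid] → remaining = 531
after view 2 [y-axis, 62 of 81 cells solid] → remaining = 405
after view 3 [x-axis, 56 of 81 cells solid] → remaining = 272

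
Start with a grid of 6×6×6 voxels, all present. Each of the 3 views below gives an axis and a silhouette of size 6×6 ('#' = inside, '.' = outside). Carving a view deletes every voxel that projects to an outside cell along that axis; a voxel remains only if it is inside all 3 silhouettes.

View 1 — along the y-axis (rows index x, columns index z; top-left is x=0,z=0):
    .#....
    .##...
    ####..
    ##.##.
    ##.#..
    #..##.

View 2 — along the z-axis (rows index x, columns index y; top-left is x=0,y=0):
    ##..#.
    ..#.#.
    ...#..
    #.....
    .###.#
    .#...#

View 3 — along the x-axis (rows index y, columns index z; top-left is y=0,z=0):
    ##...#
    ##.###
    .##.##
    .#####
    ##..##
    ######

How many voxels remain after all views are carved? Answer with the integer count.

initial block: 6^3 = 216
after view 1 [y-axis, 17 of 36 cells solid] → remaining = 102
after view 2 [z-axis, 13 of 36 cells solid] → remaining = 33
after view 3 [x-axis, 27 of 36 cells solid] → remaining = 26

voxel count = 26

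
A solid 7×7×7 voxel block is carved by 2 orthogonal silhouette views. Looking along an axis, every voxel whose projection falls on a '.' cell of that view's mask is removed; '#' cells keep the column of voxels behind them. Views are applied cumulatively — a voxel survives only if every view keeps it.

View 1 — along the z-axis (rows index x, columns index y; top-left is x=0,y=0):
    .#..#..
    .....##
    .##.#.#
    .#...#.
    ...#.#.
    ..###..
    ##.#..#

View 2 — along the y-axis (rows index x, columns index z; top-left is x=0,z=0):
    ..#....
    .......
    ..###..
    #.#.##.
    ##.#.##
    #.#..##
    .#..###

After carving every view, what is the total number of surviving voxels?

start: 7×7×7 = 343 voxels
step 1: project along z, AND mask (19/49) → |grid| = 133
step 2: project along y, AND mask (21/49) → |grid| = 60

voxel count = 60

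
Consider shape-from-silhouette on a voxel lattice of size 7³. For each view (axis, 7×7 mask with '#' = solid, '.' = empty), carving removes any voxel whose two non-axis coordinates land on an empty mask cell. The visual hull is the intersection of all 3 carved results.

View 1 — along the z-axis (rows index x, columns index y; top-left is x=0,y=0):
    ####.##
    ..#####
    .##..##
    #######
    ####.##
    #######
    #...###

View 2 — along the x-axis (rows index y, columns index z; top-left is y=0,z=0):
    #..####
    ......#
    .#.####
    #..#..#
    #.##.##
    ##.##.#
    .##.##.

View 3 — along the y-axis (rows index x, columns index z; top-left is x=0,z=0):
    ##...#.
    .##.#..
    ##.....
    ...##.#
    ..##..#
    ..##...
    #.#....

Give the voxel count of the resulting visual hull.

start: 7×7×7 = 343 voxels
V1 z: intersect with XY mask (39 set) -- 273 left
V2 x: intersect with YZ mask (28 set) -- 158 left
V3 y: intersect with XZ mask (18 set) -- 58 left

58 voxels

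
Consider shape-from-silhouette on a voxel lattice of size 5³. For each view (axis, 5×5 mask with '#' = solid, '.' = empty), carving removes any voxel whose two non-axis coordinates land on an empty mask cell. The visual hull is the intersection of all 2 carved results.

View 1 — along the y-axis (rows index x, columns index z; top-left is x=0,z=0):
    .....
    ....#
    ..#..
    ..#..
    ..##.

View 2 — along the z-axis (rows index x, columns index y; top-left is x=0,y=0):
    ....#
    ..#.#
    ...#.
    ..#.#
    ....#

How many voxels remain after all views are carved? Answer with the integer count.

initial block: 5^3 = 125
V1 y: intersect with XZ mask (5 set) -- 25 left
V2 z: intersect with XY mask (7 set) -- 7 left

voxel count = 7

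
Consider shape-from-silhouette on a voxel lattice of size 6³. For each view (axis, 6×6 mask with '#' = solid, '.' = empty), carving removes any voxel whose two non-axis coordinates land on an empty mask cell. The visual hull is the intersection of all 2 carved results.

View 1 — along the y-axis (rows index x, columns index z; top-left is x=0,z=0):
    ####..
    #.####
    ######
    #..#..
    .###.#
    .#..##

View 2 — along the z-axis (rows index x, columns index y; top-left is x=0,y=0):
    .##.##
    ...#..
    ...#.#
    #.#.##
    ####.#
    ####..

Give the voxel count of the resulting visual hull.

initial block: 6^3 = 216
step 1: project along y, AND mask (24/36) → |grid| = 144
step 2: project along z, AND mask (20/36) → |grid| = 73

remaining voxels: 73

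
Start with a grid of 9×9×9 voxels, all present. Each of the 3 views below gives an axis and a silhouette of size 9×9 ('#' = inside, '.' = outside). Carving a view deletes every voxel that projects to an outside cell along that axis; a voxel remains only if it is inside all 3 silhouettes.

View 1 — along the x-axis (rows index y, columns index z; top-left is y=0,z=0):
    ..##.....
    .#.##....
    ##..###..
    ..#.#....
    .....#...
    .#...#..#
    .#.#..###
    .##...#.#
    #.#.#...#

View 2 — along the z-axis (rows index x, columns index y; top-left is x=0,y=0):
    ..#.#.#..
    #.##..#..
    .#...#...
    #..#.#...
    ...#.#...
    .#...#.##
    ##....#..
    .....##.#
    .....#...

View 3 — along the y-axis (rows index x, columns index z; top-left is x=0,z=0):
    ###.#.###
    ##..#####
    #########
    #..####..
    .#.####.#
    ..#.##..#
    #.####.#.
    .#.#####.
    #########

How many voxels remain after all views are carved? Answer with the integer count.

initial block: 9^3 = 729
  1. axis=0 (YZ plane), |mask|=29  ⇒  voxels=261
  2. axis=2 (XY plane), |mask|=25  ⇒  voxels=82
  3. axis=1 (XZ plane), |mask|=59  ⇒  voxels=55

remaining voxels: 55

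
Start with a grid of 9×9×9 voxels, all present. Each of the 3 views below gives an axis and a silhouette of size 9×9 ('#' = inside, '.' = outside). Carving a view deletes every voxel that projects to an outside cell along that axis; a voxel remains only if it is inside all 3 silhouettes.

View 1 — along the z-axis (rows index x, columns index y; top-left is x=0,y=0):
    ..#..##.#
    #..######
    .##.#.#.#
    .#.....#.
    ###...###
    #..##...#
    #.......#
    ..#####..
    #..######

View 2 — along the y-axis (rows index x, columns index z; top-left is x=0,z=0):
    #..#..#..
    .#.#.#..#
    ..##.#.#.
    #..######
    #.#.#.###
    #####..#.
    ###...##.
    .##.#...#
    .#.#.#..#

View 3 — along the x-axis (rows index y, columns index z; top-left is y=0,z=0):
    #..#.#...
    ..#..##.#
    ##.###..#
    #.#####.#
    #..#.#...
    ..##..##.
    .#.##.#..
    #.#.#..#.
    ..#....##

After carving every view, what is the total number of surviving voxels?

voxel count = 81

start: 9×9×9 = 729 voxels
[1] z-view keeps 42 columns → grid now 378
[2] y-view keeps 43 columns → grid now 192
[3] x-view keeps 38 columns → grid now 81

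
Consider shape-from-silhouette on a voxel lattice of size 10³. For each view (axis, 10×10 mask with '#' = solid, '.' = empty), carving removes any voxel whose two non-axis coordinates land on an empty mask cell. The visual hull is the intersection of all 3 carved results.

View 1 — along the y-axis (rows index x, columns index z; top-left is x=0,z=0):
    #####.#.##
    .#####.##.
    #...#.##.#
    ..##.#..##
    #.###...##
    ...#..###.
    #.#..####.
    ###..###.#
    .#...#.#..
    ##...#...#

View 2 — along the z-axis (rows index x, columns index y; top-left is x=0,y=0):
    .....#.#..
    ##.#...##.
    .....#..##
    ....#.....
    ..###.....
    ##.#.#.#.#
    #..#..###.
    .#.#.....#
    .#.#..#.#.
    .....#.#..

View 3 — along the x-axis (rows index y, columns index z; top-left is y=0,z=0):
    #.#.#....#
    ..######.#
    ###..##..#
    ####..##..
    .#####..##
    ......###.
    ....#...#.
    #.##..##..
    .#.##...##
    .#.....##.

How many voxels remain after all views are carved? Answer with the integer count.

remaining voxels: 89

before carving: 1000 voxels (10×10×10)
  1. axis=1 (XZ plane), |mask|=55  ⇒  voxels=550
  2. axis=2 (XY plane), |mask|=34  ⇒  voxels=184
  3. axis=0 (YZ plane), |mask|=48  ⇒  voxels=89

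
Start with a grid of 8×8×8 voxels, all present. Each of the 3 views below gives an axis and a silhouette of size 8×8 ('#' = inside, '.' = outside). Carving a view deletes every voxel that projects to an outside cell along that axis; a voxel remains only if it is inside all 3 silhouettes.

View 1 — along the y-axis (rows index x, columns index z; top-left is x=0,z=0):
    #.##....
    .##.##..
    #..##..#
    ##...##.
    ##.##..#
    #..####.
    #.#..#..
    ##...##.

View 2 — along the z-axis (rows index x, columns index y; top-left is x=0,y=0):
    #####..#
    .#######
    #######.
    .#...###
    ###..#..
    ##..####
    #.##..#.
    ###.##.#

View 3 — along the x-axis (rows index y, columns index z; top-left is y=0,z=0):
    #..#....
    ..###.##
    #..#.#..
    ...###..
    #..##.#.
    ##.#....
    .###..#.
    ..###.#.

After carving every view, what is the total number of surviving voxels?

before carving: 512 voxels (8×8×8)
carve view 1 (along y, XZ-mask fill 32/64): 256 voxels remain
carve view 2 (along z, XY-mask fill 44/64): 176 voxels remain
carve view 3 (along x, YZ-mask fill 28/64): 83 voxels remain

remaining voxels: 83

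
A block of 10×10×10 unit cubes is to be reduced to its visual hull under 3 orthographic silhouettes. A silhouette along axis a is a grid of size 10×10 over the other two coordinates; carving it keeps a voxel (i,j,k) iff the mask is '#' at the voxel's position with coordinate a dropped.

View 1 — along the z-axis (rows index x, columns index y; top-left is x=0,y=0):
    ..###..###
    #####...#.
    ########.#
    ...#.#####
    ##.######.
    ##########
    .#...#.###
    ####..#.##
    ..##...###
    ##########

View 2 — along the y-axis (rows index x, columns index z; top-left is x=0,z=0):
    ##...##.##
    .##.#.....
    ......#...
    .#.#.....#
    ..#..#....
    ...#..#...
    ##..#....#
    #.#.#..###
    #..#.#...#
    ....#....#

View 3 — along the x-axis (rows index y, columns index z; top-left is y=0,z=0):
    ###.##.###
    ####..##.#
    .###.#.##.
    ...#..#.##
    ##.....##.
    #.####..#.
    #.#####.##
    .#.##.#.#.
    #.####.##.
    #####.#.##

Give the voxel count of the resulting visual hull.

|visual hull| = 133

initial block: 10^3 = 1000
  1. axis=2 (XY plane), |mask|=72  ⇒  voxels=720
  2. axis=1 (XZ plane), |mask|=33  ⇒  voxels=219
  3. axis=0 (YZ plane), |mask|=63  ⇒  voxels=133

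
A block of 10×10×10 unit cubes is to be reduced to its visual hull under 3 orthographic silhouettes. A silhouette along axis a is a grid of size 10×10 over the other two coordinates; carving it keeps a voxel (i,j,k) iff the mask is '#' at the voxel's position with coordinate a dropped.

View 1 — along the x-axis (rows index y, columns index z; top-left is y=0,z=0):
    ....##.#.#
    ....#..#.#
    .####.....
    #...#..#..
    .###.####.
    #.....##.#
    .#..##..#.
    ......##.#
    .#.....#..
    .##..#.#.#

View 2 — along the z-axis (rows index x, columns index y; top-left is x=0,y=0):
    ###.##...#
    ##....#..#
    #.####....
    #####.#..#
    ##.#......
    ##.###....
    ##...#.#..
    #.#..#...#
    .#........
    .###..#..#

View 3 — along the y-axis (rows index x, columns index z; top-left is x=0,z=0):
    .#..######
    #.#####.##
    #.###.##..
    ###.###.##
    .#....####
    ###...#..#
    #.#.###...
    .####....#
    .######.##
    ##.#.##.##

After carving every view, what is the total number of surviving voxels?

112 voxels

start: 10×10×10 = 1000 voxels
[1] x-view keeps 39 columns → grid now 390
[2] z-view keeps 44 columns → grid now 179
[3] y-view keeps 64 columns → grid now 112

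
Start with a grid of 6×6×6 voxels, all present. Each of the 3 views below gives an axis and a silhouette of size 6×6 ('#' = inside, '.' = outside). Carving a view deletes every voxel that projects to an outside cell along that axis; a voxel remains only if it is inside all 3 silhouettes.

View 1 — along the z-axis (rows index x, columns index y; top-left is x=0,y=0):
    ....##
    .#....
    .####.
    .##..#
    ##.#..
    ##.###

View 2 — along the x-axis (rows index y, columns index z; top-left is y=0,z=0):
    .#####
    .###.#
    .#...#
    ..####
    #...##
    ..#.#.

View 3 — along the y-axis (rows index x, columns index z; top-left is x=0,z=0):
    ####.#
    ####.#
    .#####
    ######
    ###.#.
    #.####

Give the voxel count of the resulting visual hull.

before carving: 216 voxels (6×6×6)
V1 z: intersect with XY mask (18 set) -- 108 left
V2 x: intersect with YZ mask (20 set) -- 61 left
V3 y: intersect with XZ mask (30 set) -- 50 left

voxel count = 50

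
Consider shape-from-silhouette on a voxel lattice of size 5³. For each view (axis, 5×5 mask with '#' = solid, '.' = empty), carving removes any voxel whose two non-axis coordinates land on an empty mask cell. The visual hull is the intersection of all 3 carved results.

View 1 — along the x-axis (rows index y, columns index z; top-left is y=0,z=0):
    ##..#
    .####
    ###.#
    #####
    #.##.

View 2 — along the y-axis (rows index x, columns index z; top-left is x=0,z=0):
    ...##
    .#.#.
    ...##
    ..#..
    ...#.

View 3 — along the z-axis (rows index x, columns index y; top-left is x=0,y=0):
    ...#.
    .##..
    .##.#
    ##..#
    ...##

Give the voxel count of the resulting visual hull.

13 voxels

start: 5×5×5 = 125 voxels
[1] x-view keeps 19 columns → grid now 95
[2] y-view keeps 8 columns → grid now 28
[3] z-view keeps 11 columns → grid now 13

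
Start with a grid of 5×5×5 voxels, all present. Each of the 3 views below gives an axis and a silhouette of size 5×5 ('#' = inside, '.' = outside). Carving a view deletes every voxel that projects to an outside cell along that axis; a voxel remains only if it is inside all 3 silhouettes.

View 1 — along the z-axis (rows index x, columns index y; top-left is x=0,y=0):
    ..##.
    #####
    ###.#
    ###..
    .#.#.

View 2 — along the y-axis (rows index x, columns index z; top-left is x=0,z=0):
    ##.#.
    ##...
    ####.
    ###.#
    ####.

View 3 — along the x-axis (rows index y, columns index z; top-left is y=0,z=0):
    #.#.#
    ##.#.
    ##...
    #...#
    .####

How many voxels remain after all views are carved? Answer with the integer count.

remaining voxels: 31

initial block: 5^3 = 125
carve view 1 (along z, XY-mask fill 16/25): 80 voxels remain
carve view 2 (along y, XZ-mask fill 17/25): 52 voxels remain
carve view 3 (along x, YZ-mask fill 14/25): 31 voxels remain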